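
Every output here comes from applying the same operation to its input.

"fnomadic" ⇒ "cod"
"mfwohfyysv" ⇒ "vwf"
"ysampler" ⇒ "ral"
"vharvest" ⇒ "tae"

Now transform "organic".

cg

In each case the input is transformed by: move the last 2 characters to the front (rotate right by 2), then keep one character in every 3, starting at position 2 (positions 2nd, 5th, 8th, ...).
So "organic" becomes "cg".
(Check on "ysampler": → "erysampl" → "ral" ✓)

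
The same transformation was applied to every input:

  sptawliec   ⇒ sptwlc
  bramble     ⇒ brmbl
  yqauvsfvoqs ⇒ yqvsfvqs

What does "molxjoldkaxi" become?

mlxjldkx

Rule — remove every vowel.
"molxjoldkaxi" → "mlxjldkx".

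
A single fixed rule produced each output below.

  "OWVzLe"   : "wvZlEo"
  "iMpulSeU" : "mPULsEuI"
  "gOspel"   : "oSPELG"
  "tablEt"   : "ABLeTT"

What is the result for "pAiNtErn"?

The transformation: move the first character to the end, then flip the case of every letter.
"pAiNtErn" → "aInTeRNP".

aInTeRNP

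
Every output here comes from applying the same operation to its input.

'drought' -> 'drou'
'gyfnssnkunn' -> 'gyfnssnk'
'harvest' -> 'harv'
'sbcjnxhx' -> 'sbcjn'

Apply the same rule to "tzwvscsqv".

The rule is to delete the last 3 characters.
Applying that to "tzwvscsqv" gives "tzwvsc".

tzwvsc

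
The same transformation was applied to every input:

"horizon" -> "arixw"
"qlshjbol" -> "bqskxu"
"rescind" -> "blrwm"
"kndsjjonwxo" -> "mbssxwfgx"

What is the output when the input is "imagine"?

Looking at the pairs, the operation is to delete the first 2 characters, then shift every letter 9 places forward in the alphabet (wrapping around).
Applying that to "imagine" gives "jprwn".

jprwn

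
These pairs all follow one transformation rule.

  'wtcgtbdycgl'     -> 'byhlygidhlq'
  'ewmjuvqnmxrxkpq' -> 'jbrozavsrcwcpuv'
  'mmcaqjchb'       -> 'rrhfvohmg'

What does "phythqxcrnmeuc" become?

Rule — shift every letter 5 places forward in the alphabet (wrapping around).
Doing the same to "phythqxcrnmeuc": "umdymvchwsrjzh".

umdymvchwsrjzh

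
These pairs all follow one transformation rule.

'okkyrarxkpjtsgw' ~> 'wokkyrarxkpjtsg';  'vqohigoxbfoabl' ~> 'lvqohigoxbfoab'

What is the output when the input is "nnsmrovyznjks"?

What's happening: move the last character to the front.
Applying that to "nnsmrovyznjks" gives "snnsmrovyznjk".

snnsmrovyznjk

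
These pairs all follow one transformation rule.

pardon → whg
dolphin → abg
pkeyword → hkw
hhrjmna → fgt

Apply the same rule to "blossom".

lhf

The rule is to shift every letter 7 places backward in the alphabet (wrapping around), then keep only the last 3 characters.
"blossom" → "lhf".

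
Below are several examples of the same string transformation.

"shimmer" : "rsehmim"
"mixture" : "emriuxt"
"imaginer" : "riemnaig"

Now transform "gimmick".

In each case the input is transformed by: take characters alternately from the front and the back (1st, last, 2nd, 2nd-last, ...), then swap each adjacent pair of characters (1↔2, 3↔4, ...).
On "gimmick": the first step gives "gkicmim", and the second then gives "kgciimm".

kgciimm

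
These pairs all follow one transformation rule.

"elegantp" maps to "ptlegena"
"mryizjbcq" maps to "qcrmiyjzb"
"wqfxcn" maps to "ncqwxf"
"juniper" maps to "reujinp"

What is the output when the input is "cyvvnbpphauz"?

In each case the input is transformed by: move the last 2 characters to the front (rotate right by 2), then swap each adjacent pair of characters (1↔2, 3↔4, ...).
For "cyvvnbpphauz", step one produces "uzcyvvnbppha"; step two turns that into "zuycvvbnppah".

zuycvvbnppah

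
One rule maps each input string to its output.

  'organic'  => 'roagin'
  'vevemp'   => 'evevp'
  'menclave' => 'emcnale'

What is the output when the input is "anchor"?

nahcr

What's happening: swap each adjacent pair of characters (1↔2, 3↔4, ...), then delete the last character.
So "anchor" becomes "nahcr".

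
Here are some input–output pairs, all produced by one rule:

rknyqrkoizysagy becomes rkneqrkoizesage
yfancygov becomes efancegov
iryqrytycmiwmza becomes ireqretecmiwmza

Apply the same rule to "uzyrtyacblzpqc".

Looking at the pairs, the operation is to replace every "y" with "e".
For "uzyrtyacblzpqc" the result is "uzerteacblzpqc".

uzerteacblzpqc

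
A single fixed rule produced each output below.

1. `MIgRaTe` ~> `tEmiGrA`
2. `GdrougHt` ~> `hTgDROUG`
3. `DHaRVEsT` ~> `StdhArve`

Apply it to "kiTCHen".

ENKItch

Looking at the pairs, the operation is to move the last 2 characters to the front (rotate right by 2), then flip the case of every letter.
Working it through for "kiTCHen": intermediate "enkiTCH", final "ENKItch".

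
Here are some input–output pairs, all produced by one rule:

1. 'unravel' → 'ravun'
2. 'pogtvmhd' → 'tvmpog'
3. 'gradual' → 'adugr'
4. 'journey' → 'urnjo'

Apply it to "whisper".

Each output is the input with this applied: delete the last 2 characters, then move the last 3 characters to the front (rotate right by 3).
For "whisper", step one produces "whisp"; step two turns that into "ispwh".

ispwh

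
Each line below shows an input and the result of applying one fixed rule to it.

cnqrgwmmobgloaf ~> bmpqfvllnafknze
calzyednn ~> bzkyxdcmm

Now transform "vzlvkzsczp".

In each case the input is transformed by: shift every letter 1 place backward in the alphabet (wrapping around).
Applying that to "vzlvkzsczp" gives "uykujyrbyo".

uykujyrbyo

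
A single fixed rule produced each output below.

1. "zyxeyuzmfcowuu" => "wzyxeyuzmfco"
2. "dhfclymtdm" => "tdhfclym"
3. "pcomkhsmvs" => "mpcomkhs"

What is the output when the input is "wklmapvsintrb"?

What's happening: delete the last 2 characters, then move the last character to the front.
On "wklmapvsintrb": the first step gives "wklmapvsint", and the second then gives "twklmapvsin".

twklmapvsin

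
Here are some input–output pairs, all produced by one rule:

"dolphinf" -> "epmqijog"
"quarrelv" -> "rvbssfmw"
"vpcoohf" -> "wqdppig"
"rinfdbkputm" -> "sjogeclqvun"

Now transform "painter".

Rule — shift every letter 1 place forward in the alphabet (wrapping around).
On "painter" that produces "qbjoufs".

qbjoufs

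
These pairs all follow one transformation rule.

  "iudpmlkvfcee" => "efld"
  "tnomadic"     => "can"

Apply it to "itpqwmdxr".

Rule — reverse the string, then keep one character in every 3, starting at position 1 (positions 1st, 4th, 7th, ...).
Applying both steps to "itpqwmdxr": "rxdmwqpti", then "rmp".

rmp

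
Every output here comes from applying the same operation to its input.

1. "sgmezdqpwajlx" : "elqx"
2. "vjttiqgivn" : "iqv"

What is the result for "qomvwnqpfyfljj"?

The transformation: sort the characters into alphabetical order, then keep one character in every 3, starting at position 3 (positions 3rd, 6th, 9th, ...).
Applying both steps to "qomvwnqpfyfljj": "ffjjlmnopqqvwy", then "jmpv".

jmpv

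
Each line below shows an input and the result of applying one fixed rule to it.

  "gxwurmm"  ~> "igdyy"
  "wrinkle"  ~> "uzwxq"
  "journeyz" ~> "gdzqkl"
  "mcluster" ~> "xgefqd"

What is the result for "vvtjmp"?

fvyb

What's happening: shift every letter 12 places forward in the alphabet (wrapping around), then delete the first 2 characters.
"vvtjmp" → "hhfvyb" → "fvyb".
(Check on "wrinkle": → "iduzwxq" → "uzwxq" ✓)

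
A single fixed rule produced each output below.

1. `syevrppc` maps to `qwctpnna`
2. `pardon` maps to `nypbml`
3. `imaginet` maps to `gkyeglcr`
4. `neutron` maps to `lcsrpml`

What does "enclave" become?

The pattern: shift every letter 2 places backward in the alphabet (wrapping around).
Applying that to "enclave" gives "clajytc".

clajytc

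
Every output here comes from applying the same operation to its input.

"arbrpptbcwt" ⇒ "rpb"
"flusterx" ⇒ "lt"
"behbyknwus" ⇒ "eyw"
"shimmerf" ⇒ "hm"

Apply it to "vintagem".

In each case the input is transformed by: delete the last character, then keep one character in every 3, starting at position 2 (positions 2nd, 5th, 8th, ...).
On "vintagem" that produces "ia".

ia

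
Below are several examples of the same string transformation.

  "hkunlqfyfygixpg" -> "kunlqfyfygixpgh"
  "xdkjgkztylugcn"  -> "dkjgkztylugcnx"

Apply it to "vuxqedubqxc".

The rule is to move the first character to the end.
"vuxqedubqxc" → "uxqedubqxcv".

uxqedubqxcv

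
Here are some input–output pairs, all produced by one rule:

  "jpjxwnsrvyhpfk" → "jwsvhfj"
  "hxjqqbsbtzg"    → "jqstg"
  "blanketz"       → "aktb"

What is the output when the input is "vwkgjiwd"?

kjwv

The pattern: move the first character to the end, then keep every other character starting from the second (positions 2nd, 4th, 6th, ...).
Applying both steps to "vwkgjiwd": "wkgjiwdv", then "kjwv".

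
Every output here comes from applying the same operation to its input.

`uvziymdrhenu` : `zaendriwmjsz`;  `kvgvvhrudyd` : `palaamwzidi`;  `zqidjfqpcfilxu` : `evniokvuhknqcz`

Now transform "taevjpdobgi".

yfjaouitgln

Each output is the input with this applied: shift every letter 5 places forward in the alphabet (wrapping around).
Applying that to "taevjpdobgi" gives "yfjaouitgln".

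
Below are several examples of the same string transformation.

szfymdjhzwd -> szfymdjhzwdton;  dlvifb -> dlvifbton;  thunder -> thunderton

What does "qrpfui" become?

The pattern: append "ton".
For "qrpfui" the result is "qrpfuiton".

qrpfuiton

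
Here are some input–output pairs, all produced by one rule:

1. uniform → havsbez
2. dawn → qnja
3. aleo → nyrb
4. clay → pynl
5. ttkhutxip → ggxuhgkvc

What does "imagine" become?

Each output is the input with this applied: shift every letter 13 places forward in the alphabet (wrapping around) — i.e. ROT13.
"imagine" → "vzntvar".

vzntvar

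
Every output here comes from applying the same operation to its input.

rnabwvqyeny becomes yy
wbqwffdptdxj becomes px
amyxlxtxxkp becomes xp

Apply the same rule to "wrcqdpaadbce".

Rule — keep one character in every 3, starting at position 2 (positions 2nd, 5th, 8th, ...), then keep only the last 2 characters.
So "wrcqdpaadbce" becomes "ac".

ac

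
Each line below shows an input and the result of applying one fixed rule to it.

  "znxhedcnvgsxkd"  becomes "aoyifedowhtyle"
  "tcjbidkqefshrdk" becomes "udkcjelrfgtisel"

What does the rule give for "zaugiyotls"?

In each case the input is transformed by: shift every letter 1 place forward in the alphabet (wrapping around).
For "zaugiyotls" the result is "abvhjzpumt".

abvhjzpumt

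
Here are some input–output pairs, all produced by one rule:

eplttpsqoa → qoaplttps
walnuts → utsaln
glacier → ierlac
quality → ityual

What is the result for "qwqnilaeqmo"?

The transformation: delete the first character, then move the last 3 characters to the front (rotate right by 3).
For "qwqnilaeqmo" the result is "qmowqnilae".

qmowqnilae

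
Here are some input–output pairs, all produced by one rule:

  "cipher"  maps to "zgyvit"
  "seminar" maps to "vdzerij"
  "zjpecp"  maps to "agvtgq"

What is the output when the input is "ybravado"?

What's happening: move the first character to the end, then shift every letter 9 places backward in the alphabet (wrapping around).
Applying both steps to "ybravado": "bravadoy", then "sirmrufp".

sirmrufp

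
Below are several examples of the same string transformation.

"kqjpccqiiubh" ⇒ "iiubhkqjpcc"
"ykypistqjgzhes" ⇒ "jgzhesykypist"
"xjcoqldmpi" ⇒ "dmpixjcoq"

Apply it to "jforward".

ardjfor

The pattern: swap the front and back halves of the string, then delete the first character.
Applying both steps to "jforward": "wardjfor", then "ardjfor".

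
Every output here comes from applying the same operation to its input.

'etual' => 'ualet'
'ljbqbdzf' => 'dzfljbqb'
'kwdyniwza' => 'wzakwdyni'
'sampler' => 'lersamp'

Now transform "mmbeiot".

What's happening: move the last 3 characters to the front (rotate right by 3).
So "mmbeiot" becomes "iotmmbe".

iotmmbe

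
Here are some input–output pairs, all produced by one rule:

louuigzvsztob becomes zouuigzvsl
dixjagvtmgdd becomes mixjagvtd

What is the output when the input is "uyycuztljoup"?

What's happening: delete the last 3 characters, then swap the first and last characters.
For "uyycuztljoup", step one produces "uyycuztlj"; step two turns that into "jyycuztlu".

jyycuztlu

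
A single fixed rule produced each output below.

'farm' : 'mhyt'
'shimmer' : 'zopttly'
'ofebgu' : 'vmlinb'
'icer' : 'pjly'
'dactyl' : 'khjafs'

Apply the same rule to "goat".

nvha

In each case the input is transformed by: shift every letter 7 places forward in the alphabet (wrapping around).
"goat" → "nvha".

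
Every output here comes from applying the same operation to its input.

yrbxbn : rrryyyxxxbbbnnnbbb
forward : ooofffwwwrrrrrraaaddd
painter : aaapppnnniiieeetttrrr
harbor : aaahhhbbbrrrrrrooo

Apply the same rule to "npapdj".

The pattern: swap each adjacent pair of characters (1↔2, 3↔4, ...), then repeat every character 3 times.
For "npapdj" the result is "pppnnnpppaaajjjddd".

pppnnnpppaaajjjddd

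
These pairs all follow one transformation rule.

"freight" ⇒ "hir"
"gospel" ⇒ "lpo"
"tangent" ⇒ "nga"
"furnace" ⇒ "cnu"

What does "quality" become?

The rule is to keep every other character starting from the second (positions 2nd, 4th, 6th, ...), then reverse the string.
"quality" → "ult" → "tlu".
(Check on "gospel": → "opl" → "lpo" ✓)

tlu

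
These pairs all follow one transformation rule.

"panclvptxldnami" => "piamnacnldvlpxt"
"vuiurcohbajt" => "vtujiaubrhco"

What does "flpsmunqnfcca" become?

The rule is to take characters alternately from the front and the back (1st, last, 2nd, 2nd-last, ...).
For "flpsmunqnfcca" the result is "falcpcsfmnuqn".

falcpcsfmnuqn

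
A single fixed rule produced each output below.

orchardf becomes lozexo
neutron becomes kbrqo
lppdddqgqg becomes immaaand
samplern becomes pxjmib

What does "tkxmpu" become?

Each output is the input with this applied: delete the last 2 characters, then shift every letter 3 places backward in the alphabet (wrapping around).
On "tkxmpu": the first step gives "tkxm", and the second then gives "qhuj".

qhuj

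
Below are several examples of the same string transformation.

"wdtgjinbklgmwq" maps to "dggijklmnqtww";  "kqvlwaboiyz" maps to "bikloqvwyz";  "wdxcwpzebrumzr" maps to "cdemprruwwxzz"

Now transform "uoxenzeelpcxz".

eeelnopuxxzz

The transformation: sort the characters into alphabetical order, then delete the first character.
Starting from "uoxenzeelpcxz": after the first operation, "ceeelnopuxxzz"; after the second, "eeelnopuxxzz".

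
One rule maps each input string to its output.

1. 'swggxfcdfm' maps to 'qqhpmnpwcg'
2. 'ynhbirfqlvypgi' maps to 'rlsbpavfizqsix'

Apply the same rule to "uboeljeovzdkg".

The rule is to shift every letter 10 places forward in the alphabet (wrapping around), then move the first 2 characters to the end (rotate left by 2).
Applying both steps to "uboeljeovzdkg": "elyovtoyfjnuq", then "yovtoyfjnuqel".

yovtoyfjnuqel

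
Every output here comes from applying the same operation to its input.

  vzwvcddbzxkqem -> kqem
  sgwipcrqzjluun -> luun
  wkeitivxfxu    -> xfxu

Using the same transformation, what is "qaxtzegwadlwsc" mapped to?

Rule — keep only the last 4 characters.
On "qaxtzegwadlwsc" that produces "lwsc".

lwsc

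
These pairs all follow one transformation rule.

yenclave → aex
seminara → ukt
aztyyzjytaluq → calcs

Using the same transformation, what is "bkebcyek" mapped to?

ddg

What's happening: shift every letter 2 places forward in the alphabet (wrapping around), then keep one character in every 3, starting at position 1 (positions 1st, 4th, 7th, ...).
Starting from "bkebcyek": after the first operation, "dmgdeagm"; after the second, "ddg".
(Check on "seminara": → "ugokpctc" → "ukt" ✓)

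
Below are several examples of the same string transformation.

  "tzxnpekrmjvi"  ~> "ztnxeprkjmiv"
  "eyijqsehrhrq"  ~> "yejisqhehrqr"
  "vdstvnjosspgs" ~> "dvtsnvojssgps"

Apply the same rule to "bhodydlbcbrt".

hbdodyblbctr

Looking at the pairs, the operation is to swap each adjacent pair of characters (1↔2, 3↔4, ...).
Doing the same to "bhodydlbcbrt": "hbdodyblbctr".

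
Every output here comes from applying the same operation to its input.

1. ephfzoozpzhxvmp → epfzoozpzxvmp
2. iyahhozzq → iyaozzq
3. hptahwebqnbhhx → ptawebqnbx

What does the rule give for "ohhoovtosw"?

The rule is to remove every "h".
"ohhoovtosw" → "ooovtosw".

ooovtosw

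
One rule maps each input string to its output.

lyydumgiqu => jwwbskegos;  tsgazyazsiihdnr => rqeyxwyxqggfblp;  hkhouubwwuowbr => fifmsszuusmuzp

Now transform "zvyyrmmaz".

xtwwpkkyx

Rule — shift every letter 2 places backward in the alphabet (wrapping around).
So "zvyyrmmaz" becomes "xtwwpkkyx".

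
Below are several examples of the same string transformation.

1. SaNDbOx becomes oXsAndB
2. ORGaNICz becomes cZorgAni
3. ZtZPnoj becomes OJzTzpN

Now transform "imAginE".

NeIMaGI

The transformation: move the last 2 characters to the front (rotate right by 2), then flip the case of every letter.
Applying that to "imAginE" gives "NeIMaGI".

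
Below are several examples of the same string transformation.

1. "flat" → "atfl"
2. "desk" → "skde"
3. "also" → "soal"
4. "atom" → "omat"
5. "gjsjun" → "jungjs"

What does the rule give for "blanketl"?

Looking at the pairs, the operation is to swap the front and back halves of the string.
"blanketl" → "ketlblan".

ketlblan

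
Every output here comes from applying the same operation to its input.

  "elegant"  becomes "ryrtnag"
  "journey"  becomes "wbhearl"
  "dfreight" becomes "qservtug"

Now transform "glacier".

Looking at the pairs, the operation is to shift every letter 13 places forward in the alphabet (wrapping around) — i.e. ROT13.
Applying that to "glacier" gives "tynpvre".

tynpvre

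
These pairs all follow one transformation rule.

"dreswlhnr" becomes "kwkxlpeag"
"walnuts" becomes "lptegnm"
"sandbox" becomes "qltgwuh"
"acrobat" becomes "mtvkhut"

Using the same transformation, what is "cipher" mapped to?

kvbiax

The pattern: shift every letter 7 places backward in the alphabet (wrapping around), then move the last character to the front.
Applying both steps to "cipher": "vbiaxk", then "kvbiax".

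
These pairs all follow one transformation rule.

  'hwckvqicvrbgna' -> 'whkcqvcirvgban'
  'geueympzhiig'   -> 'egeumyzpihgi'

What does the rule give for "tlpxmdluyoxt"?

ltxpdmuloytx

The transformation: swap each adjacent pair of characters (1↔2, 3↔4, ...).
So "tlpxmdluyoxt" becomes "ltxpdmuloytx".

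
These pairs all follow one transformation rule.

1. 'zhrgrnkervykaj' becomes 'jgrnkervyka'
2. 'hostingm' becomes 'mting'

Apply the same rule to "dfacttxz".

In each case the input is transformed by: delete the first 3 characters, then move the last character to the front.
"dfacttxz" → "cttxz" → "zcttx".
(Check on "zhrgrnkervykaj": → "grnkervykaj" → "jgrnkervyka" ✓)

zcttx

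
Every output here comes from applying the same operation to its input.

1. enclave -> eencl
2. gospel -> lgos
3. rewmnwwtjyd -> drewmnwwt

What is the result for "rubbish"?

Rule — move the last 3 characters to the front (rotate right by 3), then delete the first 2 characters.
"rubbish" → "ishrubb" → "hrubb".

hrubb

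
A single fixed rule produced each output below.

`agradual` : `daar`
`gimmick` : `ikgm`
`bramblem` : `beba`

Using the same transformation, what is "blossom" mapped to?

smbo

Rule — keep every other character starting from the first (positions 1st, 3rd, 5th, ...), then move the last 2 characters to the front (rotate right by 2).
For "blossom", step one produces "bosm"; step two turns that into "smbo".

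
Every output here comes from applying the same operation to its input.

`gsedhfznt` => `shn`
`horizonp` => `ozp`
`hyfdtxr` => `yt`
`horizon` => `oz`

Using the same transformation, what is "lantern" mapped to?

ae

In each case the input is transformed by: keep one character in every 3, starting at position 2 (positions 2nd, 5th, 8th, ...).
For "lantern" the result is "ae".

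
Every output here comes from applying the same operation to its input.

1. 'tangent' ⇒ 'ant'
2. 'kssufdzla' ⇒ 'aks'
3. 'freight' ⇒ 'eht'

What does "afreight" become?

Rule — sort the characters into alphabetical order, then keep one character in every 3, starting at position 1 (positions 1st, 4th, 7th, ...).
For "afreight" the result is "agr".

agr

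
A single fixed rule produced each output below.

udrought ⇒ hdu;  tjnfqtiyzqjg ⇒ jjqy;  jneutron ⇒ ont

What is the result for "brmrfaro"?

rrf

The pattern: move the last 3 characters to the front (rotate right by 3), then keep one character in every 3, starting at position 2 (positions 2nd, 5th, 8th, ...).
Starting from "brmrfaro": after the first operation, "arobrmrf"; after the second, "rrf".
(Check on "jneutron": → "ronjneut" → "ont" ✓)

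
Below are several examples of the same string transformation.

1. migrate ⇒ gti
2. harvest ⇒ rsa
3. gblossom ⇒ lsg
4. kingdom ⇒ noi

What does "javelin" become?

via

In each case the input is transformed by: move the first 2 characters to the end (rotate left by 2), then keep one character in every 3, starting at position 1 (positions 1st, 4th, 7th, ...).
Doing the same to "javelin": "via".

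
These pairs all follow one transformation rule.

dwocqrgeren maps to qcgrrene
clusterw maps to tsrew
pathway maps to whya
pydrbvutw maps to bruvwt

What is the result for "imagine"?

The pattern: delete the first 3 characters, then swap each adjacent pair of characters (1↔2, 3↔4, ...).
Starting from "imagine": after the first operation, "gine"; after the second, "igen".

igen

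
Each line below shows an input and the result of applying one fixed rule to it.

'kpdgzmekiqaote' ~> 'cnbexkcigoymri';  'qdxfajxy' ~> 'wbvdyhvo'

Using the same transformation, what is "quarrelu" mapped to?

ssyppcjo

In each case the input is transformed by: swap the first and last characters, then shift every letter 2 places backward in the alphabet (wrapping around).
For "quarrelu", step one produces "uuarrelq"; step two turns that into "ssyppcjo".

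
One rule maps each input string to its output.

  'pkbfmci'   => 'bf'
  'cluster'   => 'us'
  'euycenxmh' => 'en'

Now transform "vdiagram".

ag

Rule — delete the last 3 characters, then keep only the last 2 characters.
Starting from "vdiagram": after the first operation, "vdiag"; after the second, "ag".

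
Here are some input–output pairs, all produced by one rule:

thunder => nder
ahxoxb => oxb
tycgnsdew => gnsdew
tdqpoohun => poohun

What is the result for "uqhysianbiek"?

ysianbiek

The pattern: delete the first 3 characters.
Doing the same to "uqhysianbiek": "ysianbiek".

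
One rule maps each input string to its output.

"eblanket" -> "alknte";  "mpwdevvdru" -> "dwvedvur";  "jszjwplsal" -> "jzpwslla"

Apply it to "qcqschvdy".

Looking at the pairs, the operation is to swap each adjacent pair of characters (1↔2, 3↔4, ...), then delete the first 2 characters.
For "qcqschvdy" the result is "sqhcdvy".
(Check on "jszjwplsal": → "sjjzpwslla" → "jzpwslla" ✓)

sqhcdvy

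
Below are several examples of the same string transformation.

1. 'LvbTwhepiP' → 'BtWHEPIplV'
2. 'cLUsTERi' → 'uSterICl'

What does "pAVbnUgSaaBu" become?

The pattern: move the first 2 characters to the end (rotate left by 2), then flip the case of every letter.
For "pAVbnUgSaaBu", step one produces "VbnUgSaaBupA"; step two turns that into "vBNuGsAAbUPa".

vBNuGsAAbUPa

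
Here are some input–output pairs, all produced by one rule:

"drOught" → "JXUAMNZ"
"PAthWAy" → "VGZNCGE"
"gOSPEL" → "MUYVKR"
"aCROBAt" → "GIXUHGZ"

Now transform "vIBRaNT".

Each output is the input with this applied: shift every letter 6 places forward in the alphabet (wrapping around), then convert every letter to uppercase.
Starting from "vIBRaNT": after the first operation, "bOHXgTZ"; after the second, "BOHXGTZ".

BOHXGTZ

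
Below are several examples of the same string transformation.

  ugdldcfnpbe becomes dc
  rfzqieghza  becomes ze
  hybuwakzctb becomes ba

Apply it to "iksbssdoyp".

ss

Rule — delete the last 3 characters, then keep one character in every 3, starting at position 3 (positions 3rd, 6th, 9th, ...).
So "iksbssdoyp" becomes "ss".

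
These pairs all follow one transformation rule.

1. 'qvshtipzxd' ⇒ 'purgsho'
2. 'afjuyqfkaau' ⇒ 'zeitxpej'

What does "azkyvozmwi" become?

Looking at the pairs, the operation is to shift every letter 1 place backward in the alphabet (wrapping around), then delete the last 3 characters.
"azkyvozmwi" → "zyjxunylvh" → "zyjxuny".

zyjxuny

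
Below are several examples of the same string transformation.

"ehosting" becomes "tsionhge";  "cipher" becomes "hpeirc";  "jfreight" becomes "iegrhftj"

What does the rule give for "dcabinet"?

Each output is the input with this applied: swap the front and back halves of the string, then take characters alternately from the front and the back (1st, last, 2nd, 2nd-last, ...).
"dcabinet" → "inetdcab" → "ibnaectd".

ibnaectd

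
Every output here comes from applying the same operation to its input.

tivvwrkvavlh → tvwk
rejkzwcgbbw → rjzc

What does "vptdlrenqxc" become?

The transformation: keep every other character starting from the first (positions 1st, 3rd, 5th, ...), then keep only the first 4 characters.
Starting from "vptdlrenqxc": after the first operation, "vtleqc"; after the second, "vtle".
(Check on "rejkzwcgbbw": → "rjzcbw" → "rjzc" ✓)

vtle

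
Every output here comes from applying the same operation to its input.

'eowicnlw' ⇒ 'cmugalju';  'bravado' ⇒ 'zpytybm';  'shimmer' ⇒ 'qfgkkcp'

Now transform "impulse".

The pattern: shift every letter 2 places backward in the alphabet (wrapping around).
So "impulse" becomes "gknsjqc".

gknsjqc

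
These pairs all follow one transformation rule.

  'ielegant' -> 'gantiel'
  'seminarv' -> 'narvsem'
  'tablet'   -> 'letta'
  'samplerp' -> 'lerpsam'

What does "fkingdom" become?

gdomfki

The pattern: swap the front and back halves of the string, then delete the last character.
Starting from "fkingdom": after the first operation, "gdomfkin"; after the second, "gdomfki".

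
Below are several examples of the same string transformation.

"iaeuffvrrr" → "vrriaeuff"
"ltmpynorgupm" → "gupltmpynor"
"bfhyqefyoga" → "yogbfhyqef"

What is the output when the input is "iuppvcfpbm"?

The pattern: delete the last character, then move the last 3 characters to the front (rotate right by 3).
Working it through for "iuppvcfpbm": intermediate "iuppvcfpb", final "fpbiuppvc".

fpbiuppvc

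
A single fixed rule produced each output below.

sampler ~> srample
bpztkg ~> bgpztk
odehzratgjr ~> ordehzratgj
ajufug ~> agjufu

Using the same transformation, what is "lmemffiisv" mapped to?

lvmemffiis

Looking at the pairs, the operation is to swap the first and last characters, then move the last character to the front.
Applying both steps to "lmemffiisv": "vmemffiisl", then "lvmemffiis".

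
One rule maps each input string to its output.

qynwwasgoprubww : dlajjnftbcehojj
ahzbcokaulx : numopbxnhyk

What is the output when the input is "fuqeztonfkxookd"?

shdrmgbasxkbbxq

Rule — shift every letter 13 places forward in the alphabet (wrapping around) — i.e. ROT13.
"fuqeztonfkxookd" → "shdrmgbasxkbbxq".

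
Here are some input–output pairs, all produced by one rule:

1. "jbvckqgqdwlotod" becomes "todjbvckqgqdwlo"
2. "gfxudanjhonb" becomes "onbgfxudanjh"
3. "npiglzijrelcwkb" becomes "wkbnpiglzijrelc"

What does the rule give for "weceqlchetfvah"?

vahweceqlchetf

The rule is to move the last 3 characters to the front (rotate right by 3).
For "weceqlchetfvah" the result is "vahweceqlchetf".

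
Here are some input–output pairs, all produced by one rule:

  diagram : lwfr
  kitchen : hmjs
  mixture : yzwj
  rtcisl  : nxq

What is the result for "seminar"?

nsfw

The transformation: delete the first 3 characters, then shift every letter 5 places forward in the alphabet (wrapping around).
Applying both steps to "seminar": "inar", then "nsfw".
(Check on "kitchen": → "chen" → "hmjs" ✓)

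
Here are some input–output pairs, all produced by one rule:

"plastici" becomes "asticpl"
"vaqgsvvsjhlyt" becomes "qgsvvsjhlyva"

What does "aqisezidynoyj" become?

isezidynoyaq

What's happening: delete the last character, then move the first 2 characters to the end (rotate left by 2).
On "aqisezidynoyj" that produces "isezidynoyaq".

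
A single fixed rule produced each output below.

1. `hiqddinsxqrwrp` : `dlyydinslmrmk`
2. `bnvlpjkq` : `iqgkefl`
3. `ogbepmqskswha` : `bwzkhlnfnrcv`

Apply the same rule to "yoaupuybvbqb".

In each case the input is transformed by: shift every letter 5 places backward in the alphabet (wrapping around), then delete the first character.
For "yoaupuybvbqb", step one produces "tjvpkptwqwlw"; step two turns that into "jvpkptwqwlw".

jvpkptwqwlw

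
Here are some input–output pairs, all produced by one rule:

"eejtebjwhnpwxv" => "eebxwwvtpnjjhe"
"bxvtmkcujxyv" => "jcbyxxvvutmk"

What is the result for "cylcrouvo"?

lccyvuroo

Rule — sort the characters into reverse alphabetical order, then move the last 3 characters to the front (rotate right by 3).
On "cylcrouvo": the first step gives "yvuroolcc", and the second then gives "lccyvuroo".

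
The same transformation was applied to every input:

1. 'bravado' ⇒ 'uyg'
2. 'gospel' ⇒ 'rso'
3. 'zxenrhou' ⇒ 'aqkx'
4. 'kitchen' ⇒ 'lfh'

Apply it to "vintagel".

lwjo

Looking at the pairs, the operation is to keep every other character starting from the second (positions 2nd, 4th, 6th, ...), then shift every letter 3 places forward in the alphabet (wrapping around).
"vintagel" → "itgl" → "lwjo".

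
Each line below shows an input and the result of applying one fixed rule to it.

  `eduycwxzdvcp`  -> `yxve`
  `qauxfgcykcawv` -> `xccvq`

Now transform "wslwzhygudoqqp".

wydqw

The rule is to keep one character in every 3, starting at position 1 (positions 1st, 4th, 7th, ...), then move the first character to the end.
"wslwzhygudoqqp" → "wwydq" → "wydqw".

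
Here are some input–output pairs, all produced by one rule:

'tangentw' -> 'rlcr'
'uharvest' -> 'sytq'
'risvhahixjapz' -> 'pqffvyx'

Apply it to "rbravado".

The transformation: keep every other character starting from the first (positions 1st, 3rd, 5th, ...), then shift every letter 2 places backward in the alphabet (wrapping around).
On "rbravado" that produces "pptb".

pptb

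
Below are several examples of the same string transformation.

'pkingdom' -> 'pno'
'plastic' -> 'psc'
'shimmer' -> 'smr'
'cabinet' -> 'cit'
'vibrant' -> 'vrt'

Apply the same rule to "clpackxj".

cax

Each output is the input with this applied: keep one character in every 3, starting at position 1 (positions 1st, 4th, 7th, ...).
For "clpackxj" the result is "cax".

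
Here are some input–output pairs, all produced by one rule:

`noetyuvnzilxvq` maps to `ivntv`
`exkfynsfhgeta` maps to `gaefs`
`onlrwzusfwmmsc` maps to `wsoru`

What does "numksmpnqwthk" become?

The rule is to keep one character in every 3, starting at position 1 (positions 1st, 4th, 7th, ...), then move the first 3 characters to the end (rotate left by 3).
Working it through for "numksmpnqwthk": intermediate "nkpwk", final "wknkp".

wknkp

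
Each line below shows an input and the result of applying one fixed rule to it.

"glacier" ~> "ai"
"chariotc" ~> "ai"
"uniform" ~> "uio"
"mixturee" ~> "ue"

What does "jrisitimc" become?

Looking at the pairs, the operation is to keep every other character starting from the first (positions 1st, 3rd, 5th, ...), then keep only the vowels.
Starting from "jrisitimc": after the first operation, "jiiic"; after the second, "iii".
(Check on "uniform": → "uiom" → "uio" ✓)

iii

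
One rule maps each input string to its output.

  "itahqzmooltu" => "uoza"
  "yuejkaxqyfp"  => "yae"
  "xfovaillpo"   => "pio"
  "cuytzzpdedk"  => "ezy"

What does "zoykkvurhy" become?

The transformation: keep one character in every 3, starting at position 3 (positions 3rd, 6th, 9th, ...), then reverse the string.
On "zoykkvurhy": the first step gives "yvh", and the second then gives "hvy".
(Check on "cuytzzpdedk": → "yze" → "ezy" ✓)

hvy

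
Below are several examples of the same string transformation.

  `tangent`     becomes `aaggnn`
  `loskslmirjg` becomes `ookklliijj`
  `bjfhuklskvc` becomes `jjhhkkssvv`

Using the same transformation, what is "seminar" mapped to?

The rule is to keep every other character starting from the second (positions 2nd, 4th, 6th, ...), then double every character.
For "seminar" the result is "eeiiaa".

eeiiaa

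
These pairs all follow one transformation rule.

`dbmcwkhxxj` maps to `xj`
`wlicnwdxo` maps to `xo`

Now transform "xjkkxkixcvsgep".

Looking at the pairs, the operation is to keep only the last 2 characters.
"xjkkxkixcvsgep" → "ep".

ep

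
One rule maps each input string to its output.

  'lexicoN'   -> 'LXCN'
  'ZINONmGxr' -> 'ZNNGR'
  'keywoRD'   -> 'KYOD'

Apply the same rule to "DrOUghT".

DOGT

What's happening: keep every other character starting from the first (positions 1st, 3rd, 5th, ...), then convert every letter to uppercase.
Applying both steps to "DrOUghT": "DOgT", then "DOGT".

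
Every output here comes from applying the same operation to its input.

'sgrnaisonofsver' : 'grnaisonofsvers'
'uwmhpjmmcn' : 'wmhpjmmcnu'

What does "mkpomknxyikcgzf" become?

kpomknxyikcgzfm

Each output is the input with this applied: move the first character to the end.
Applying that to "mkpomknxyikcgzf" gives "kpomknxyikcgzfm".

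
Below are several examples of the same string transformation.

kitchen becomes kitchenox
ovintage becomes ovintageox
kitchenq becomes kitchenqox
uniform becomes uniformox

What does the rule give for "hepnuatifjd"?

hepnuatifjdox

The transformation: append "ox".
For "hepnuatifjd" the result is "hepnuatifjdox".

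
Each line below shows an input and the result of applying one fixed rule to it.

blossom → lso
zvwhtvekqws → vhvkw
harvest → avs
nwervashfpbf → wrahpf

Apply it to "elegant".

Rule — keep every other character starting from the second (positions 2nd, 4th, 6th, ...).
For "elegant" the result is "lgn".

lgn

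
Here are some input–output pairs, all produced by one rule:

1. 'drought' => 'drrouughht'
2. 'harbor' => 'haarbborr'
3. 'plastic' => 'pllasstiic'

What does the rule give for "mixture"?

What's happening: repeat every character 3 times, then keep every other character starting from the second (positions 2nd, 4th, 6th, ...).
For "mixture", step one produces "mmmiiixxxtttuuurrreee"; step two turns that into "miixtturre".

miixtturre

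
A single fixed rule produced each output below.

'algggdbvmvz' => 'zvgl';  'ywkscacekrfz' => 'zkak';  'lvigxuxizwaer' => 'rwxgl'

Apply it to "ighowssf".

What's happening: reverse the string, then keep one character in every 3, starting at position 1 (positions 1st, 4th, 7th, ...).
Doing the same to "ighowssf": "fwg".

fwg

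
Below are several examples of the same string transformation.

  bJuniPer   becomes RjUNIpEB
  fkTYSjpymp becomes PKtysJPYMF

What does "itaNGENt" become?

In each case the input is transformed by: swap the first and last characters, then flip the case of every letter.
Starting from "itaNGENt": after the first operation, "ttaNGENi"; after the second, "TTAngenI".
(Check on "bJuniPer": → "rJuniPeb" → "RjUNIpEB" ✓)

TTAngenI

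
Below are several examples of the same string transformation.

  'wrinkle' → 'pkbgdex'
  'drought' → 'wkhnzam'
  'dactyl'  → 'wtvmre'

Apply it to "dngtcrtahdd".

The transformation: shift every letter 7 places backward in the alphabet (wrapping around).
Doing the same to "dngtcrtahdd": "wgzmvkmtaww".

wgzmvkmtaww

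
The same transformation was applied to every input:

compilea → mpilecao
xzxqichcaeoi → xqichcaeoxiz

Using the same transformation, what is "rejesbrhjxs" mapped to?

The pattern: swap the first and last characters, then move the first 2 characters to the end (rotate left by 2).
So "rejesbrhjxs" becomes "jesbrhjxrse".

jesbrhjxrse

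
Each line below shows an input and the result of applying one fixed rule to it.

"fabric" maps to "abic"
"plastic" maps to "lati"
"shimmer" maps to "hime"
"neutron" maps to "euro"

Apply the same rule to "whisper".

hipe

The pattern: double every character, then keep one character in every 3, starting at position 3 (positions 3rd, 6th, 9th, ...).
On "whisper" that produces "hipe".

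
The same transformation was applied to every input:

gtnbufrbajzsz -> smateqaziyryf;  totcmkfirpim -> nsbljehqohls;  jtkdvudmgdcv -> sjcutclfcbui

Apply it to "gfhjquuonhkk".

egipttnmgjjf

Looking at the pairs, the operation is to shift every letter 1 place backward in the alphabet (wrapping around), then move the first character to the end.
Working it through for "gfhjquuonhkk": intermediate "fegipttnmgjj", final "egipttnmgjjf".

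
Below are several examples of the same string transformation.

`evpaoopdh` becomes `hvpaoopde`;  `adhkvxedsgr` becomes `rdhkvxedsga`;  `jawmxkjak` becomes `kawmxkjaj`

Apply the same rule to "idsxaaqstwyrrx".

The transformation: swap the first and last characters.
For "idsxaaqstwyrrx" the result is "xdsxaaqstwyrri".

xdsxaaqstwyrri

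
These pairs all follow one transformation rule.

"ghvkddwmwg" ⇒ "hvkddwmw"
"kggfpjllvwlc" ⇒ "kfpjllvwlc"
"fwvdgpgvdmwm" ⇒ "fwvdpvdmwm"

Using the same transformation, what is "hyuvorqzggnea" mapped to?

hyuvorqznea

The transformation: remove every "g".
So "hyuvorqzggnea" becomes "hyuvorqznea".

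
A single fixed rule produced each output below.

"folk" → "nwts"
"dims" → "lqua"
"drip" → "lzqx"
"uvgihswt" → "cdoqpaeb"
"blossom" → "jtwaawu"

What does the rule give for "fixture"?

nqfbczm

Each output is the input with this applied: shift every letter 8 places forward in the alphabet (wrapping around).
Applying that to "fixture" gives "nqfbczm".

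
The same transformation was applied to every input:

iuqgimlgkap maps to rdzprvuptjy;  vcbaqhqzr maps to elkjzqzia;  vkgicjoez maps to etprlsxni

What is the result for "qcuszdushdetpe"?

The transformation: shift every letter 9 places forward in the alphabet (wrapping around).
For "qcuszdushdetpe" the result is "zldbimdbqmncyn".

zldbimdbqmncyn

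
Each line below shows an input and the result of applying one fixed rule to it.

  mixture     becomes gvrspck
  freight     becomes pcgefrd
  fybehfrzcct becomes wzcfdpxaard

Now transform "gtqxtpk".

rovrnie

The rule is to shift every letter 2 places backward in the alphabet (wrapping around), then move the first character to the end.
For "gtqxtpk", step one produces "erovrni"; step two turns that into "rovrnie".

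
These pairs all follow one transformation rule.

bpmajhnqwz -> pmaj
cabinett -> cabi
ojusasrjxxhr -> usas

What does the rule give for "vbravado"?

vbra

What's happening: swap the front and back halves of the string, then keep only the last 4 characters.
For "vbravado", step one produces "vadovbra"; step two turns that into "vbra".
(Check on "cabinett": → "nettcabi" → "cabi" ✓)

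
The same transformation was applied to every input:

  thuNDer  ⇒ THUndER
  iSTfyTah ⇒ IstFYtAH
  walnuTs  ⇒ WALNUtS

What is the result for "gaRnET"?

The rule is to flip the case of every letter.
So "gaRnET" becomes "GArNet".

GArNet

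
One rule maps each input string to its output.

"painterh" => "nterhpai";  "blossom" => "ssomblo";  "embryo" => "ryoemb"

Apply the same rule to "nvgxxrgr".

xxrgrnvg

Each output is the input with this applied: move the first 3 characters to the end (rotate left by 3).
So "nvgxxrgr" becomes "xxrgrnvg".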